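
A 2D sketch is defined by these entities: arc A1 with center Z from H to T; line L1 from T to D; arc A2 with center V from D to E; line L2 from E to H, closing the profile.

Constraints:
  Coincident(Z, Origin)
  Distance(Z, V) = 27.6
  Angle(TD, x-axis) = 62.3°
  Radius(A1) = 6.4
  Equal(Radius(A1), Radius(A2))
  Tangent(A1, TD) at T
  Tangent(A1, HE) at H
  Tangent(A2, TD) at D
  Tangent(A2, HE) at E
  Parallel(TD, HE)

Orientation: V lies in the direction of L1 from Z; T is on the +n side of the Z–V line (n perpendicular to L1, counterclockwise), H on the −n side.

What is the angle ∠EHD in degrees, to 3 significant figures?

24.9°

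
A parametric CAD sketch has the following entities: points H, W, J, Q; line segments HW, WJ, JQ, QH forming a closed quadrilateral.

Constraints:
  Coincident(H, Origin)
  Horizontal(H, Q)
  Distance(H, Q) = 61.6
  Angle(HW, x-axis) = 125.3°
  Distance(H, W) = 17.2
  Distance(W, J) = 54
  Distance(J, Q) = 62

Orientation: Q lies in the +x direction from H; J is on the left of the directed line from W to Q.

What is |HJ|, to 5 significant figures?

59.381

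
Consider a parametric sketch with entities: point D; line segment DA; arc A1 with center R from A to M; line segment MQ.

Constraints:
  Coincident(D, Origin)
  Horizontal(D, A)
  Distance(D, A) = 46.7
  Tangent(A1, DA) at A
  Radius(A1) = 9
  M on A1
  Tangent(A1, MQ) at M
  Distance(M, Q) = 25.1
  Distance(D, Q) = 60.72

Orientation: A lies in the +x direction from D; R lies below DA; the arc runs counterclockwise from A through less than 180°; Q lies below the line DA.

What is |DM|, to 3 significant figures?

40.6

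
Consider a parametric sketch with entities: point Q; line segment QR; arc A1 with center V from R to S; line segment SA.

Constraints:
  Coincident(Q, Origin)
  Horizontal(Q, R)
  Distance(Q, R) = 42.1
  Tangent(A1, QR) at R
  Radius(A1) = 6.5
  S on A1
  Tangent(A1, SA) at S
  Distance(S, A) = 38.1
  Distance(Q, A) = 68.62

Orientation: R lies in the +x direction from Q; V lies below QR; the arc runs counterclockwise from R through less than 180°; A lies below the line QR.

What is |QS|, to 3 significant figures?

37.4

Checks: ∠(VR, RQ) = 90.00° ✓; |VR| = 6.500 ✓; |VS| = 6.500 ✓; ∠(VS, SA) = 90.00° ✓; |SA| = 38.10 ✓; |QA| = 68.62 ✓.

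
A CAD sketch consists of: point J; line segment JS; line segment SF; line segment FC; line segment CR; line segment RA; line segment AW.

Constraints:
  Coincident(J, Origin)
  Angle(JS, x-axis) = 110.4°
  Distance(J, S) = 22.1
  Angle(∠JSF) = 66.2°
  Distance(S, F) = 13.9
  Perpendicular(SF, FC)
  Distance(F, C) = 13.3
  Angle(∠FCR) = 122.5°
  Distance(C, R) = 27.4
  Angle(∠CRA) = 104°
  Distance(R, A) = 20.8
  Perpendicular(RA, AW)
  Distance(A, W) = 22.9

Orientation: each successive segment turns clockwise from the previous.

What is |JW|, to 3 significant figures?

29.0

∠CRA = 104.0° gives RA at 133° from the x-axis; with |RA| = 20.8, A = (-32.8, 8.47). RA ⟂ AW, so AW runs at 43.1°; with |AW| = 22.9, W = (-16.0, 24.1). Then |JW| = |W − J| = 29.0.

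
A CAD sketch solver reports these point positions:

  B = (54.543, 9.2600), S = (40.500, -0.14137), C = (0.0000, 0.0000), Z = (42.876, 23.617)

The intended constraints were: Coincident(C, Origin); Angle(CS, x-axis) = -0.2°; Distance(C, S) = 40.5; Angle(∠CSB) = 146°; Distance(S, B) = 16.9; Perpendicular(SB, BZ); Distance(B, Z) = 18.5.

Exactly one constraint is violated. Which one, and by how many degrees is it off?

Perpendicular(SB, BZ) — off by 5.30°.

C = (0.00, 0.00) ✓; CS at -0.2000° ✓; |CS| = 40.50 ✓; ∠CSB = 146.0° ✓; |SB| = 16.90 ✓; ∠(SB, BZ) = 95.30° ✗; |BZ| = 18.50 ✓.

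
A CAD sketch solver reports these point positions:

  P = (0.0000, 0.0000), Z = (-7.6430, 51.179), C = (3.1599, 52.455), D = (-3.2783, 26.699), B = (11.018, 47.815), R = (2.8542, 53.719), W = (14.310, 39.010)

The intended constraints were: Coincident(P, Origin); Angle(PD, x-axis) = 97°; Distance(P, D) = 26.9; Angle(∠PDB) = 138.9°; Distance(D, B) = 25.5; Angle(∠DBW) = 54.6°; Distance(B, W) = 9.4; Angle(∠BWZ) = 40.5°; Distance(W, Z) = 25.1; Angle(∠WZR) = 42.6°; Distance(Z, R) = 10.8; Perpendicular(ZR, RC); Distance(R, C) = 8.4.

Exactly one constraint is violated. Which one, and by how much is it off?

Distance(R, C) = 8.4 — off by 7.10.

P = (0.00, 0.00) ✓; PD at 97.00° ✓; |PD| = 26.90 ✓; ∠PDB = 138.9° ✓; |DB| = 25.50 ✓; ∠DBW = 54.60° ✓; |BW| = 9.400 ✓; ∠BWZ = 40.50° ✓; |WZ| = 25.10 ✓; ∠WZR = 42.60° ✓; |ZR| = 10.80 ✓; ∠(ZR, RC) = 90.01° ✓; |RC| = 1.300 ✗.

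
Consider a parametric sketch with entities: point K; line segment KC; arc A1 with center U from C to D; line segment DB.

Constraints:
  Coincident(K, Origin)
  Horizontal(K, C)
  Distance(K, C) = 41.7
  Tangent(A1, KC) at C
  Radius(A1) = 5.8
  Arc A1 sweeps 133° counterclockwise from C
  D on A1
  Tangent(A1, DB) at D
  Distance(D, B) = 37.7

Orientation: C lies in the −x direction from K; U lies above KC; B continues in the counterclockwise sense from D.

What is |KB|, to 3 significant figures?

73.4

K is at the origin; K and C share the same y with |KC| = 41.7 and C on the −x side, so C = (-41.7, 0.00). The tangent condition forces UC to be normal to KC, so U = C + (0, 5.8) = (-41.7, 5.80). On A1, C sits at bearing -90° from U; a 133° counterclockwise sweep puts D at bearing 43°, so D = U + 5.8·(cos 43°, sin 43°) = (-37.5, 9.76). A1 meets DB tangentially, so UD is at right angles to DB, so DB runs along (−sin 43°, cos 43°); with |DB| = 37.7, B = (-63.2, 37.3). Then |KB| = |B − K| = 73.4.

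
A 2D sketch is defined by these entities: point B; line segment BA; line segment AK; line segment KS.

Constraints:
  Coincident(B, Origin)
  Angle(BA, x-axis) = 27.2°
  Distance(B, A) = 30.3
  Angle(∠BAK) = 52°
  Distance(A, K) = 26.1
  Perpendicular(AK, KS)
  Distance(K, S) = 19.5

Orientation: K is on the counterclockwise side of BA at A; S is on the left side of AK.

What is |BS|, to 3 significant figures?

8.64

B is at the origin; BA runs at 27.2° with length 30.3, so A = 30.3·(cos 27.2°, sin 27.2°) = (26.9, 13.9). ∠BAK = 52.0°, so AK runs at 27.2° + (180° − 52.0°) = 155° from the x-axis; with |AK| = 26.1, K = A + 26.1·(cos 155°, sin 155°) = (3.26, 24.8). AK ⟂ KS; with |KS| = 19.5 on the left of AK, S = K + 19.5·(-0.419, -0.908) = (-4.92, 7.10). Then |BS| = |S − B| = 8.64.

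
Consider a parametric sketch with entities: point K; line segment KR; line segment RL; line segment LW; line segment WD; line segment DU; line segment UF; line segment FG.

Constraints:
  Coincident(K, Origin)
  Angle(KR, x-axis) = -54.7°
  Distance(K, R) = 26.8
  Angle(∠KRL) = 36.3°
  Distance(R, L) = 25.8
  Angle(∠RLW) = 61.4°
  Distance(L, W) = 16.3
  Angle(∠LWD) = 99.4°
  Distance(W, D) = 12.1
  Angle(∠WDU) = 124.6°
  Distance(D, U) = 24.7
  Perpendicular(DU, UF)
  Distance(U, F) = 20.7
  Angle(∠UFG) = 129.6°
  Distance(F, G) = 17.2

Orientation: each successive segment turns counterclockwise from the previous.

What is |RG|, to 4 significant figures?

35.26

K is at the origin; KR runs at -54.7° with length 26.8, so R = (15.49, -21.87). ∠KRL = 36.3° gives RL at 89.00° from the x-axis; with |RL| = 25.8, L = (15.94, 3.924). ∠RLW = 61.4° gives LW at -152.4° from the x-axis; with |LW| = 16.3, W = (1.492, -3.628). ∠LWD = 99.4° gives WD at -71.80° from the x-axis; with |WD| = 12.1, D = (5.271, -15.12). ∠WDU = 124.6° gives DU at -16.40° from the x-axis; with |DU| = 24.7, U = (28.97, -22.10). DU ⟂ UF, so UF runs at 73.60°; with |UF| = 20.7, F = (34.81, -2.239). ∠UFG = 129.6° gives FG at 124.0° from the x-axis; with |FG| = 17.2, G = (25.19, 12.02). Then |RG| = |G − R| = 35.26.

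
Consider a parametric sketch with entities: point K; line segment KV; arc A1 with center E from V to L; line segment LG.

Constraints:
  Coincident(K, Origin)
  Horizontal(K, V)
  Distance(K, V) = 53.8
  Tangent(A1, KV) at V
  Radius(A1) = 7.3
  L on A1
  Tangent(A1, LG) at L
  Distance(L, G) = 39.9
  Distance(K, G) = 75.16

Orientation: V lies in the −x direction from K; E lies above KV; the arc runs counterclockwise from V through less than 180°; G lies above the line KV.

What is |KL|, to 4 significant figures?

47.73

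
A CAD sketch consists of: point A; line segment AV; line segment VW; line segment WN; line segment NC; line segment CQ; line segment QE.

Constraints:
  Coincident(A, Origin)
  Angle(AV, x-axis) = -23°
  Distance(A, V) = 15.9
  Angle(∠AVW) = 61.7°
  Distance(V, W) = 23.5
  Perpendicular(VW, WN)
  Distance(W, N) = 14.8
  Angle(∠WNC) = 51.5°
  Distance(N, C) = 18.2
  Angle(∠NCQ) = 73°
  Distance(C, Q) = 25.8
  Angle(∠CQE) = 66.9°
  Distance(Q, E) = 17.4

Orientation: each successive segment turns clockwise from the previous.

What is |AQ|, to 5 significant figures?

34.063

A is at the origin; AV runs at -23.0° with length 15.9, so V = (14.636, -6.2126). ∠AVW = 61.7° gives VW at -141.30° from the x-axis; with |VW| = 23.5, W = (-3.7041, -20.906). VW is perpendicular to WN, so WN runs at 128.70°; with |WN| = 14.8, N = (-12.958, -9.3555). ∠WNC = 51.5° gives NC at 0.20000° from the x-axis; with |NC| = 18.2, C = (5.2422, -9.2919). ∠NCQ = 73.0° gives CQ at -106.80° from the x-axis; with |CQ| = 25.8, Q = (-2.2148, -33.991). Then |AQ| = |Q − A| = 34.063.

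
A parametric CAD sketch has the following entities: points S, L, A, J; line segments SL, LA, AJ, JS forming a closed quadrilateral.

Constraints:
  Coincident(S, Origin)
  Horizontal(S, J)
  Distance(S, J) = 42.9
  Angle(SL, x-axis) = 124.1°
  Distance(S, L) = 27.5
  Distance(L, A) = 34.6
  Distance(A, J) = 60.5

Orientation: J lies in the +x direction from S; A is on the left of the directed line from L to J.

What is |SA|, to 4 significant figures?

49.43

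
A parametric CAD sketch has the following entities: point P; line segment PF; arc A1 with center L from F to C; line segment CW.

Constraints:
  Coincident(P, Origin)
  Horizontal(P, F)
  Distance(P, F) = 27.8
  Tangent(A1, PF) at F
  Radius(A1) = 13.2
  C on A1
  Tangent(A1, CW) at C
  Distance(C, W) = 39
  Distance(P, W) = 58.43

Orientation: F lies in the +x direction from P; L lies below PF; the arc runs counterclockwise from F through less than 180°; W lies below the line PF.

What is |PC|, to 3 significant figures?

21.6

P is at the origin; P and F share the same y with |PF| = 27.8 and F on the +x side, so F = (27.8, 0.00). Tangency of A1 to PF means the radius LF is perpendicular to PF, so L = F + (0, -13.2) = (27.8, -13.2). Since LC ⟂ CW (tangency), |LW| = √(13.2² + 39.0²) = 41.2 regardless of where C sits on A1. So W lies on both circle(P, 58.43) and circle(L, 41.2); the below-PF intersection is W = (22.3, -54.0). C is the foot of the tangent from W: C = (14.8, -15.7).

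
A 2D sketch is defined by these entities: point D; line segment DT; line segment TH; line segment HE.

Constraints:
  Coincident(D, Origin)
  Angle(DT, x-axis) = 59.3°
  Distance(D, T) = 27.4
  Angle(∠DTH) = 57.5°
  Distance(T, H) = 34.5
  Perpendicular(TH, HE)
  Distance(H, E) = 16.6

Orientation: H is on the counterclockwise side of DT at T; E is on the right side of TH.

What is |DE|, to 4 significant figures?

44.36

D is at the origin; DT runs at 59.3° with length 27.4, so T = 27.4·(cos 59.3°, sin 59.3°) = (13.99, 23.56). ∠DTH = 57.5°, so TH runs at 59.3° + (180° − 57.5°) = 181.8° from the x-axis; with |TH| = 34.5, H = T + 34.5·(cos 181.8°, sin 181.8°) = (-20.49, 22.48). TH ⟂ HE; with |HE| = 16.6 on the right of TH, E = H + 16.6·(-0.03141, 0.9995) = (-21.02, 39.07). Then |DE| = |E − D| = 44.36.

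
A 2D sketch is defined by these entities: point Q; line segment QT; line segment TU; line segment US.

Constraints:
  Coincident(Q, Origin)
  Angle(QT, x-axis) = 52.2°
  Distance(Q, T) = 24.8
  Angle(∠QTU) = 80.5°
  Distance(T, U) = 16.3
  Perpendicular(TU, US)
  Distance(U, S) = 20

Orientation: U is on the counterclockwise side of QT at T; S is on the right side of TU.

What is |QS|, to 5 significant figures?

46.105

∠QTU = 80.5°, so TU runs at 52.2° + (180° − 80.5°) = 151.70° from the x-axis; with |TU| = 16.3, U = T + 16.3·(cos 151.70°, sin 151.70°) = (0.84831, 27.323). TU ⟂ US; with |US| = 20.0 on the right of TU, S = U + 20.0·(0.47409, 0.88048) = (10.330, 44.933). Then |QS| = |S − Q| = 46.105.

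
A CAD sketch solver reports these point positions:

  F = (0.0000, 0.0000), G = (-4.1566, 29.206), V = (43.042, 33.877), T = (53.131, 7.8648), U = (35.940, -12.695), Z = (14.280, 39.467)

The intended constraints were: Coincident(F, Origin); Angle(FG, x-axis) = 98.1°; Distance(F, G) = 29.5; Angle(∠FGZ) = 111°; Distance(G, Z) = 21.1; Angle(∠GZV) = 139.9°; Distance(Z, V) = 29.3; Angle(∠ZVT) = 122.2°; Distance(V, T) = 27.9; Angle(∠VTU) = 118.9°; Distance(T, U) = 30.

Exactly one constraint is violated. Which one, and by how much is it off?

Distance(T, U) = 30 — off by 3.20.

F = (0.00, 0.00) ✓; FG at 98.10° ✓; |FG| = 29.50 ✓; ∠FGZ = 111.0° ✓; |GZ| = 21.10 ✓; ∠GZV = 139.9° ✓; |ZV| = 29.30 ✓; ∠ZVT = 122.2° ✓; |VT| = 27.90 ✓; ∠VTU = 118.9° ✓; |TU| = 26.80 ✗.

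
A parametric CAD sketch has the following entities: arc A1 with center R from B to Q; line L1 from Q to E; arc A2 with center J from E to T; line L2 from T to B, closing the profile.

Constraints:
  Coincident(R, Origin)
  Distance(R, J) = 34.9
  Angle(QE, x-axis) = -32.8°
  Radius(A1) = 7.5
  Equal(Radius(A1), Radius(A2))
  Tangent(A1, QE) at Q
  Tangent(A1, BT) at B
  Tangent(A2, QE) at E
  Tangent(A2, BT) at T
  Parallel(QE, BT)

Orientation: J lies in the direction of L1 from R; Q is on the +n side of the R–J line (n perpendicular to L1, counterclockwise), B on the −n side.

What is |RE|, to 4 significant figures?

35.70

Tangency of A1 to both parallel lines with radius 7.5 puts Q and B at R ± 7.5·n: Q = (4.063, 6.304), B = (-4.063, -6.304). Equal radii place E and T the same way about J: E = J + 7.5·n = (33.40, -12.60), T = J − 7.5·n = (25.27, -25.21). Then |RE| = |E − R| = 35.70.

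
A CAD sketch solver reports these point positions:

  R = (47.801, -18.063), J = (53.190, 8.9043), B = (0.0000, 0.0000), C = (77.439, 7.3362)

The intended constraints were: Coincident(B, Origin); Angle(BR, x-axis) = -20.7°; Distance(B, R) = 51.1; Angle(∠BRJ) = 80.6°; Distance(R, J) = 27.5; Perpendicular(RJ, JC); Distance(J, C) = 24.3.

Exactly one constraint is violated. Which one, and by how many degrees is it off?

Perpendicular(RJ, JC) — off by 7.60°.

B = (0.00, 0.00) ✓; BR at -20.70° ✓; |BR| = 51.10 ✓; ∠BRJ = 80.60° ✓; |RJ| = 27.50 ✓; ∠(RJ, JC) = 82.40° ✗; |JC| = 24.30 ✓.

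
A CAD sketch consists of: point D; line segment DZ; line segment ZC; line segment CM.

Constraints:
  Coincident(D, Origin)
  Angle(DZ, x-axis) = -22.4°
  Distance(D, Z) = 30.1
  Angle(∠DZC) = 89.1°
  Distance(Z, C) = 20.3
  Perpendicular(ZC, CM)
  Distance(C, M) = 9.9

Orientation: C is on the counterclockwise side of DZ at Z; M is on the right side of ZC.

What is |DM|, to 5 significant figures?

44.641

D is at the origin; DZ runs at -22.4° with length 30.1, so Z = 30.1·(cos -22.4°, sin -22.4°) = (27.829, -11.470). ∠DZC = 89.1°, so ZC runs at -22.4° + (180° − 89.1°) = 68.500° from the x-axis; with |ZC| = 20.3, C = Z + 20.3·(cos 68.500°, sin 68.500°) = (35.269, 7.4173). ZC ⟂ CM; with |CM| = 9.9 on the right of ZC, M = C + 9.9·(0.93042, -0.36650) = (44.480, 3.7889). Then |DM| = |M − D| = 44.641.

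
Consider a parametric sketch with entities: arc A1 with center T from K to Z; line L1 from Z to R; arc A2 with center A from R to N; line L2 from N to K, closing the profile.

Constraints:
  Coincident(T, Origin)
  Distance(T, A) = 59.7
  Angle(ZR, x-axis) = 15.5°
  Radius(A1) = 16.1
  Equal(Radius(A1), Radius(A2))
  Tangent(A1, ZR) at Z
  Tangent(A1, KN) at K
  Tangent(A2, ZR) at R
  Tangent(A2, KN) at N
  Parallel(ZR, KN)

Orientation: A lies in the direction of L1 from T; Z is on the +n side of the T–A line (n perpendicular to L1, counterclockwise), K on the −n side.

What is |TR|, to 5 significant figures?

61.833

The slot axis is L1's direction at 15.5°, so u = (cos 15.5°, sin 15.5°) = (0.96363, 0.26724) and n = (−sin 15.5°, cos 15.5°) = (-0.26724, 0.96363). T is at the origin and A lies 59.7 along u from T, so A = 59.7·u = (57.529, 15.954). Tangency of A1 to both parallel lines with radius 16.1 puts Z and K at T ± 16.1·n: Z = (-4.3025, 15.514), K = (4.3025, -15.514). Equal radii place R and N the same way about A: R = A + 16.1·n = (53.226, 31.469), N = A − 16.1·n = (61.831, 0.43968). Then |TR| = |R − T| = 61.833.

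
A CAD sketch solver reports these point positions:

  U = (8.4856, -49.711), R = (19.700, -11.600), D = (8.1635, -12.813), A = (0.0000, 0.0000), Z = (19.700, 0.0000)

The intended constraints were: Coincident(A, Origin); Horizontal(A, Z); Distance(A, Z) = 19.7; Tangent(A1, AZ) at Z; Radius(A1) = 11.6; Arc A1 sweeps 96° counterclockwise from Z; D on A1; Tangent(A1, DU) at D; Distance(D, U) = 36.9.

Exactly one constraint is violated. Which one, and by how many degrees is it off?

Tangent(A1, DU) at D — off by 5.50°.

A = (0.00, 0.00) ✓; A.y = 0.00, Z.y = 0.00 ✓; |AZ| = 19.70 ✓; ∠(RZ, ZA) = 90.00° ✓; |RZ| = 11.60 ✓; bearing(R→D) − bearing(R→Z) = 96.00° ✓; |RD| = 11.60 ✓; ∠(RD, DU) = 95.50° ✗; |DU| = 36.90 ✓.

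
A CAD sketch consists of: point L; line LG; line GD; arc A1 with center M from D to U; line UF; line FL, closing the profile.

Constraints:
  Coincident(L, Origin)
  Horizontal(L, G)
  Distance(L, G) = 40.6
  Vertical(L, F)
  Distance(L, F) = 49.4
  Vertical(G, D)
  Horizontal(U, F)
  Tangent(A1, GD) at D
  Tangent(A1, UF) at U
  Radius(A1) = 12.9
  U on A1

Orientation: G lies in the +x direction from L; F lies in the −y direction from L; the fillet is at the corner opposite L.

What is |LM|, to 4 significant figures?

45.82

LF is vertical with |LF| = 49.4 and F on the −y side, so F = (0.000, -49.40). The virtual corner opposite L is at (40.60, -49.40). Since A1 is tangent to GD there, MD ⟂ GD and tangency of A1 to UF means the radius MU is perpendicular to UF, with radius 12.9, so the center M sits 12.9 in from both sides at M = (27.70, -36.50). Then |LM| = |M − L| = 45.82.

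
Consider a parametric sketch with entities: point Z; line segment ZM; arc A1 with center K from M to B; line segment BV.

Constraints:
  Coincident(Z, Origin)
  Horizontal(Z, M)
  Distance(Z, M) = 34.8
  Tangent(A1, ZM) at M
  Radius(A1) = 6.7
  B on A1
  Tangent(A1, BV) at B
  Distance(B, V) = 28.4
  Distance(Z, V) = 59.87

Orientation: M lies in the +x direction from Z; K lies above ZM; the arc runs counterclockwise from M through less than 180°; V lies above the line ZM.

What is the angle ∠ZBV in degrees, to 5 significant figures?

117.32°

Z is at the origin; ZM is horizontal with |ZM| = 34.8 and M on the +x side, so M = (34.800, 0.0000). Since A1 is tangent to ZM there, KM ⟂ ZM, so K = M + (0, 6.7) = (34.800, 6.7000). Since KB ⟂ BV (tangency), |KV| = √(6.7² + 28.4²) = 29.180 regardless of where B sits on A1. So V lies on both circle(Z, 59.87) and circle(K, 29.180); the above-ZM intersection is V = (51.402, 30.696). B is the foot of the tangent from V: B = (41.038, 4.2550).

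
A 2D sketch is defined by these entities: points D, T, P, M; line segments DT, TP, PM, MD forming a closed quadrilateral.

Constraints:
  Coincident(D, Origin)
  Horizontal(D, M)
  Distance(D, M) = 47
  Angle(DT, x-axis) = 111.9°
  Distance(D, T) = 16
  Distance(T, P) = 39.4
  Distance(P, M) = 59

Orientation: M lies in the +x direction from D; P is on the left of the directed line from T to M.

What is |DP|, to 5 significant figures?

50.801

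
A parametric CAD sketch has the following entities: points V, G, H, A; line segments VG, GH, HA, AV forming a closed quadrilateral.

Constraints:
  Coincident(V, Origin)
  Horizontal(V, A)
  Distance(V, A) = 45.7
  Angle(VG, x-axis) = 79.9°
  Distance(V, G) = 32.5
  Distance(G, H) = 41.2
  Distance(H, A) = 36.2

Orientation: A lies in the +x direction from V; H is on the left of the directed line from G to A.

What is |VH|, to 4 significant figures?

59.07

V is at the origin; VA is horizontal with |VA| = 45.7 and A in +x, so A = (45.7, 0). VG runs at 79.9° with |VG| = 32.5, so G = (5.699, 32.00). H is determined by |GH| = 41.2 and |HA| = 36.2 together: it lies at the intersection of circle(G, 41.2) and circle(A, 36.2). With |GA| = 51.22, the foot of the radical line on GA is 29.39 from G and the perpendicular offset is √(41.2² − 29.39²) = 28.87. Taking the left-of-GA solution: H = (46.69, 36.19).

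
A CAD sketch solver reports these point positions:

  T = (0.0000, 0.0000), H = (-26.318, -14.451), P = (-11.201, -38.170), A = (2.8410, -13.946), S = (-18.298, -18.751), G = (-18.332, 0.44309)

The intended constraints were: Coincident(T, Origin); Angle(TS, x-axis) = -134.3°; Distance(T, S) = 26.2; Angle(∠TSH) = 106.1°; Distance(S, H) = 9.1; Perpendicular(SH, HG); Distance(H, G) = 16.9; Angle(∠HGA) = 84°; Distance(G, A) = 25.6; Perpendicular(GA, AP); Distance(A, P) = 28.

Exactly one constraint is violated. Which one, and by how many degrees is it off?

Perpendicular(GA, AP) — off by 4.10°.

T = (0.00, 0.00) ✓; TS at -134.3° ✓; |TS| = 26.20 ✓; ∠TSH = 106.1° ✓; |SH| = 9.100 ✓; ∠(SH, HG) = 90.00° ✓; |HG| = 16.90 ✓; ∠HGA = 84.00° ✓; |GA| = 25.60 ✓; ∠(GA, AP) = 85.90° ✗; |AP| = 28.00 ✓.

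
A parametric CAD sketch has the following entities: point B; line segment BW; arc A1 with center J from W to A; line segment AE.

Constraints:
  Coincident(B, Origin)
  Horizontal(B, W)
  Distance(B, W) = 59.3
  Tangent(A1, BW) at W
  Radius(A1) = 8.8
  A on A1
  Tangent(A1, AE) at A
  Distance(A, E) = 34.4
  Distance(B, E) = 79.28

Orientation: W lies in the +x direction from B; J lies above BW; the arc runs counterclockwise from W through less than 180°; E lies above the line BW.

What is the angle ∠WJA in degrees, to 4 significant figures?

93.16°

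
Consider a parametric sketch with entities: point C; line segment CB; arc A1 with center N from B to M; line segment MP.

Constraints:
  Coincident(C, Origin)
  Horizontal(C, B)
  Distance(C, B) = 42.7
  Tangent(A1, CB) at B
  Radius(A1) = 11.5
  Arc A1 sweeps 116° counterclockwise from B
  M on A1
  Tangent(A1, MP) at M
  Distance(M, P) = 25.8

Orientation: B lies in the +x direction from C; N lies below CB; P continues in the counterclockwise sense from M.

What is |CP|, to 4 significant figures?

59.04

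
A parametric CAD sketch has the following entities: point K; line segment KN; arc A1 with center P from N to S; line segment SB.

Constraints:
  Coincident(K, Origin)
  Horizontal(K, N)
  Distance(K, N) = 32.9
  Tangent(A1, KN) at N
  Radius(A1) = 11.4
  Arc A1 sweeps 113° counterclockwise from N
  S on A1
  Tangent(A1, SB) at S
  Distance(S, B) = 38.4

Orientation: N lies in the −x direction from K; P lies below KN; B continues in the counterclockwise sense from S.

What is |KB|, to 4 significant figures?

58.55

K is at the origin; KN is horizontal with |KN| = 32.9 and N on the −x side, so N = (-32.90, 0.000). A1 meets KN tangentially, so PN is at right angles to KN, so P = N + (0, -11.4) = (-32.90, -11.40). On A1, N sits at bearing 90° from P; a 113° counterclockwise sweep puts S at bearing 203°, so S = P + 11.4·(cos 203°, sin 203°) = (-43.39, -15.85). The tangent condition forces PS to be normal to SB, so SB runs along (−sin 203°, cos 203°); with |SB| = 38.4, B = (-28.39, -51.20). Then |KB| = |B − K| = 58.55.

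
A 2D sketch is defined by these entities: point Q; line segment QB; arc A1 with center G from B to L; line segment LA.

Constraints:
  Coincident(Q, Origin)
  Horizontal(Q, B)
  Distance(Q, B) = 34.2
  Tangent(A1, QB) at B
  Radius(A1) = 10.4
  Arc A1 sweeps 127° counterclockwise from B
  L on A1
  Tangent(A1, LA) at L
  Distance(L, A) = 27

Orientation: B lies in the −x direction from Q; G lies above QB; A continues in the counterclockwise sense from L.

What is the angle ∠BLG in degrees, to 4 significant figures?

26.50°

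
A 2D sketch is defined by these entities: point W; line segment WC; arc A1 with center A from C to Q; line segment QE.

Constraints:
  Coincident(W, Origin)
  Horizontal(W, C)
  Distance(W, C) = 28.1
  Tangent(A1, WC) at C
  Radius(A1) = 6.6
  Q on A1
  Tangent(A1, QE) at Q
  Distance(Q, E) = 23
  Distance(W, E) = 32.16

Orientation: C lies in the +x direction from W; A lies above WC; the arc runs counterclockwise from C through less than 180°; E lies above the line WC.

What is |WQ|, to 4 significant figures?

34.66

Checks: |AQ| = 6.600 ✓; ∠(AQ, QE) = 90.00° ✓; |QE| = 23.00 ✓; |WE| = 32.16 ✓.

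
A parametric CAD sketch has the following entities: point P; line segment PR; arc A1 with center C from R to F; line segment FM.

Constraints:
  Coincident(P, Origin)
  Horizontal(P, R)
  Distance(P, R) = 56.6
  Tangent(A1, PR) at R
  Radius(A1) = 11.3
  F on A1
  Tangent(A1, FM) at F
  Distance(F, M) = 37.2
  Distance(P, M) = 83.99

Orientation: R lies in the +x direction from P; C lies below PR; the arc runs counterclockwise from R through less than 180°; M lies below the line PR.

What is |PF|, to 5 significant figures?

50.594

P is at the origin; P and R share the same y with |PR| = 56.6 and R on the +x side, so R = (56.600, 0.0000). A1 meets PR tangentially, so CR is at right angles to PR, so C = R + (0, -11.3) = (56.600, -11.300). Since CF ⟂ FM (tangency), |CM| = √(11.3² + 37.2²) = 38.878 regardless of where F sits on A1. So M lies on both circle(P, 83.99) and circle(C, 38.878); the below-PR intersection is M = (68.764, -48.226). F is the foot of the tangent from M: F = (47.358, -17.802).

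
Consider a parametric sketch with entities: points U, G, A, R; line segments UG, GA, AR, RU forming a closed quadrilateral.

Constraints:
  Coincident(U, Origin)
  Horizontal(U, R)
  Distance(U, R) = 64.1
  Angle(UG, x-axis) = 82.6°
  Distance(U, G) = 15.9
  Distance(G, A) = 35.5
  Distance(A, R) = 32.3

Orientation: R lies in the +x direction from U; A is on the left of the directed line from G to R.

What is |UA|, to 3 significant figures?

41.7

Checks: UG at 82.60° ✓; |GA| = 35.50 ✓; |AR| = 32.30 ✓.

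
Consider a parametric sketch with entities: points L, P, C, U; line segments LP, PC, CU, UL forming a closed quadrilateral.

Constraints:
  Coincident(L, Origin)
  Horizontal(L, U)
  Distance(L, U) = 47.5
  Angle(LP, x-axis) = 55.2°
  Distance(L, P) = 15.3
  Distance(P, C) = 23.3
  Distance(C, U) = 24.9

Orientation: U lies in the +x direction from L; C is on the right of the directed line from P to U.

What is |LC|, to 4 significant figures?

23.93

L is at the origin; LU is horizontal with |LU| = 47.5 and U in +x, so U = (47.5, 0). LP runs at 55.2° with |LP| = 15.3, so P = (8.732, 12.56). C is determined by |PC| = 23.3 and |CU| = 24.9 together: it lies at the intersection of circle(P, 23.3) and circle(U, 24.9). With |PU| = 40.75, the foot of the radical line on PU is 19.43 from P and the perpendicular offset is √(23.3² − 19.43²) = 12.86. Taking the right-of-PU solution: C = (23.25, -5.659).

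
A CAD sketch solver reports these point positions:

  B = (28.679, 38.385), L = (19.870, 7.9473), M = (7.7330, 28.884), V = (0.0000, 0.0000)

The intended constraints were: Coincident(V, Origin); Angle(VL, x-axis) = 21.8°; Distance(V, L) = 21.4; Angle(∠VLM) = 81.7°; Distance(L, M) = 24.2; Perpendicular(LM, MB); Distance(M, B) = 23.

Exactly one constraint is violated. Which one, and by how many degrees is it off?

Perpendicular(LM, MB) — off by 5.70°.

V = (0.00, 0.00) ✓; VL at 21.80° ✓; |VL| = 21.40 ✓; ∠VLM = 81.70° ✓; |LM| = 24.20 ✓; ∠(LM, MB) = 95.70° ✗; |MB| = 23.00 ✓.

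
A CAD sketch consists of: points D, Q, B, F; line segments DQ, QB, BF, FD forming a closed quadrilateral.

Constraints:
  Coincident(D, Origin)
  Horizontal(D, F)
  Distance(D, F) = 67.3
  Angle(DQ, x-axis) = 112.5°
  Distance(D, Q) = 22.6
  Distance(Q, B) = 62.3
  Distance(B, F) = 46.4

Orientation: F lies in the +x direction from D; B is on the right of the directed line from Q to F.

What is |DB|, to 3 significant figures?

41.1

D is at the origin; DF is horizontal with |DF| = 67.3 and F in +x, so F = (67.3, 0). DQ runs at 112.5° with |DQ| = 22.6, so Q = (-8.65, 20.9). B is determined by |QB| = 62.3 and |BF| = 46.4 together: it lies at the intersection of circle(Q, 62.3) and circle(F, 46.4). With |QF| = 78.8, the foot of the radical line on QF is 50.4 from Q and the perpendicular offset is √(62.3² − 50.4²) = 36.7. Taking the right-of-QF solution: B = (30.2, -27.8).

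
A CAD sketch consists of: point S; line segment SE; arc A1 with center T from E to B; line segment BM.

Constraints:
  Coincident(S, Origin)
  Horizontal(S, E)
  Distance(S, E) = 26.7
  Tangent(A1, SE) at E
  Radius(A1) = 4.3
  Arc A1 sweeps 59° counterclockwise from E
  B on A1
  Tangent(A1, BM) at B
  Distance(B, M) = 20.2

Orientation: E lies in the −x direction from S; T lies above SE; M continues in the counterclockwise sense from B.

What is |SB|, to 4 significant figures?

23.11

Tangency of A1 to SE means the radius TE is perpendicular to SE, so T = E + (0, 4.3) = (-26.70, 4.300). On A1, E sits at bearing -90° from T; a 59° counterclockwise sweep puts B at bearing -31°, so B = T + 4.3·(cos -31°, sin -31°) = (-23.01, 2.085). Then |SB| = |B − S| = 23.11.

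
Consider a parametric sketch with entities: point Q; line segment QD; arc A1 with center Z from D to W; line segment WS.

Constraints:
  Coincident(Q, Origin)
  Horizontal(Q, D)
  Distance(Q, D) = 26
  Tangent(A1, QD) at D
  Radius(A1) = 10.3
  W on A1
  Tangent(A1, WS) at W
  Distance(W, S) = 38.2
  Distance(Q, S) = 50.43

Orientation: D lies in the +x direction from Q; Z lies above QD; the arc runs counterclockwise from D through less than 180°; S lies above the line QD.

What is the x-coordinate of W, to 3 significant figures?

34.8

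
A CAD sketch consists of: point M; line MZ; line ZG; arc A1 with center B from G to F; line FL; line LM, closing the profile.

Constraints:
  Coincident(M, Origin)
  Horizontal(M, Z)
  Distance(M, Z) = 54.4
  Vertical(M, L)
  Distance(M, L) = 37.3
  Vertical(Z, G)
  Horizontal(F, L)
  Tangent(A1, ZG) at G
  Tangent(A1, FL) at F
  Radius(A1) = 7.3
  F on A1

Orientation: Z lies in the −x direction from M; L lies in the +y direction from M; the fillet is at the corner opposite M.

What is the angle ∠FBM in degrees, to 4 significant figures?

122.5°

M is at the origin; M and Z share the same y with |MZ| = 54.4 and Z on the −x side, so Z = (-54.40, 0.000). M and L share the same x with |ML| = 37.3 and L on the +y side, so L = (0.000, 37.30). The virtual corner opposite M is at (-54.40, 37.30). A1 meets ZG tangentially, so BG is at right angles to ZG and tangency of A1 to FL means the radius BF is perpendicular to FL, with radius 7.3, so the center B sits 7.3 in from both sides at B = (-47.10, 30.00). That places the tangent points at G = (-54.40, 30.00) on ZG and F = (-47.10, 37.30) on FL. Then cos ∠FBM = BF·BM / (|BF||BM|), giving 122.5°.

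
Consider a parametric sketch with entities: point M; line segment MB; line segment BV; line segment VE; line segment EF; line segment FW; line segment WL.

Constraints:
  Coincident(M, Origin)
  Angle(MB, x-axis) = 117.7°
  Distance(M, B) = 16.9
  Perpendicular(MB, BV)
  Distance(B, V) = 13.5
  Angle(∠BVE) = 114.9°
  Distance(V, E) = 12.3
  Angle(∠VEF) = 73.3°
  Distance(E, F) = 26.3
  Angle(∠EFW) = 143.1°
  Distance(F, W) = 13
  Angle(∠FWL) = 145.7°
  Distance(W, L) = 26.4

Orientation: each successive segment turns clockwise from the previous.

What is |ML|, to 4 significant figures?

44.20

M is at the origin; MB runs at 117.7° with length 16.9, so B = (-7.856, 14.96). MB ⟂ BV, so BV runs at 27.70°; with |BV| = 13.5, V = (4.097, 21.24). ∠BVE = 114.9° gives VE at -37.40° from the x-axis; with |VE| = 12.3, E = (13.87, 13.77). ∠VEF = 73.3° gives EF at -144.1° from the x-axis; with |EF| = 26.3, F = (-7.436, -1.654). ∠EFW = 143.1° gives FW at 179.0° from the x-axis; with |FW| = 13.0, W = (-20.43, -1.427). ∠FWL = 145.7° gives WL at 144.7° from the x-axis; with |WL| = 26.4, L = (-41.98, 13.83). Then |ML| = |L − M| = 44.20.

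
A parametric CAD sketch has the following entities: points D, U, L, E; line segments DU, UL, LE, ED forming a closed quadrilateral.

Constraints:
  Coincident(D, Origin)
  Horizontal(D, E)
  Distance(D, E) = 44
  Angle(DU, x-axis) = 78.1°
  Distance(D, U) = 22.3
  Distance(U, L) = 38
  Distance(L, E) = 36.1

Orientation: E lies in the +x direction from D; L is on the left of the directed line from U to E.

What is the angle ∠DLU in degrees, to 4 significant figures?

20.25°

D is at the origin; D and E share the same y with |DE| = 44.0 and E in +x, so E = (44.0, 0). DU runs at 78.1° with |DU| = 22.3, so U = (4.598, 21.82). L is determined by |UL| = 38.0 and |LE| = 36.1 together: it lies at the intersection of circle(U, 38.0) and circle(E, 36.1). With |UE| = 45.04, the foot of the radical line on UE is 24.08 from U and the perpendicular offset is √(38.0² − 24.08²) = 29.39. Taking the left-of-UE solution: L = (39.91, 35.87).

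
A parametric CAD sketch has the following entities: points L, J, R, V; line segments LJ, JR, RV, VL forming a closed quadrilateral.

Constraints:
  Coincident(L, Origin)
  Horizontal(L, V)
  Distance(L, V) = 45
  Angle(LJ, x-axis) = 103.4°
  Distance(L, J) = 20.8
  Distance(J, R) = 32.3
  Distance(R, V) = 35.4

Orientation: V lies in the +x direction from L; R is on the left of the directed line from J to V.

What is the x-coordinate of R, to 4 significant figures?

26.01

Checks: |JR| = 32.30 ✓; |RV| = 35.40 ✓.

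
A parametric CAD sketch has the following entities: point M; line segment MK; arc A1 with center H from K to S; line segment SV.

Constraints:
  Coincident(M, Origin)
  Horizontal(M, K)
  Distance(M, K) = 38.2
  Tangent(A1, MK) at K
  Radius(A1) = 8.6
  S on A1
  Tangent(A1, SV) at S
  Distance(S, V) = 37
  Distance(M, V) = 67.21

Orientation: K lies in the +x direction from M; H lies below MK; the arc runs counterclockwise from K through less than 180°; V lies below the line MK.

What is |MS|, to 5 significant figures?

33.541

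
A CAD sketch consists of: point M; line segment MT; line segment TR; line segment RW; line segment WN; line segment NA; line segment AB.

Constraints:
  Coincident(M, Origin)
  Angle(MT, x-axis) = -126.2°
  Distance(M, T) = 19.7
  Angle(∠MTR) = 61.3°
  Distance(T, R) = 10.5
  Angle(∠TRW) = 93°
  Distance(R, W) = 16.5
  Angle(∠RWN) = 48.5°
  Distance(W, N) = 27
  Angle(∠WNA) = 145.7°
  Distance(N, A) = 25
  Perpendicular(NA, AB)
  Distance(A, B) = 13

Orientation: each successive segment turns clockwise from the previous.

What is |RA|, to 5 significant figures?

36.760

∠RWN = 48.5° gives WN at -103.40° from the x-axis; with |WN| = 27.0, N = (-7.7911, -24.882). ∠WNA = 145.7° gives NA at -137.70° from the x-axis; with |NA| = 25.0, A = (-26.282, -41.707). Then |RA| = |A − R| = 36.760.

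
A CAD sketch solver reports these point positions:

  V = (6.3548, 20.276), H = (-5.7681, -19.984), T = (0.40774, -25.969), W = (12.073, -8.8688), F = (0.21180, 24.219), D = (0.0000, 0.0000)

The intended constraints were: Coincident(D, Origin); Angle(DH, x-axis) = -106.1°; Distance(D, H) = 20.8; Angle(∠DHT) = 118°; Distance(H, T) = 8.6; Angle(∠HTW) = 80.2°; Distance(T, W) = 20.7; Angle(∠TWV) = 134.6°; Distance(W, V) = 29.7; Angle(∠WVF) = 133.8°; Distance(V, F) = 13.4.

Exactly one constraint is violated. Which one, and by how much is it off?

Distance(V, F) = 13.4 — off by 6.10.

D = (0.00, 0.00) ✓; DH at -106.1° ✓; |DH| = 20.80 ✓; ∠DHT = 118.0° ✓; |HT| = 8.600 ✓; ∠HTW = 80.20° ✓; |TW| = 20.70 ✓; ∠TWV = 134.6° ✓; |WV| = 29.70 ✓; ∠WVF = 133.8° ✓; |VF| = 7.300 ✗.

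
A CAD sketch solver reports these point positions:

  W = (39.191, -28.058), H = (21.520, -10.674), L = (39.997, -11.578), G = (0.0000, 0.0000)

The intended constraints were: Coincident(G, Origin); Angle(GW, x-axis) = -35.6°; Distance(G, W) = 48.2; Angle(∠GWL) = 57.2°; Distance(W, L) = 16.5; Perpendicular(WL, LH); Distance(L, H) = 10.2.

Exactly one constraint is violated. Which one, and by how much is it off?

Distance(L, H) = 10.2 — off by 8.30.

G = (0.00, 0.00) ✓; GW at -35.60° ✓; |GW| = 48.20 ✓; ∠GWL = 57.20° ✓; |WL| = 16.50 ✓; ∠(WL, LH) = 90.00° ✓; |LH| = 18.50 ✗.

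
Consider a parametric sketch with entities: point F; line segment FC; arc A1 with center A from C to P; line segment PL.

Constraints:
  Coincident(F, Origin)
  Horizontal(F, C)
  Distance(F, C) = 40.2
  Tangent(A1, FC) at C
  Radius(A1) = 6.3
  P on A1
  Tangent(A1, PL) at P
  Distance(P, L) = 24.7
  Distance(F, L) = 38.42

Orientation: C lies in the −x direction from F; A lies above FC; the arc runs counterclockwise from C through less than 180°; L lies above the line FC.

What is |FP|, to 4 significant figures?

34.49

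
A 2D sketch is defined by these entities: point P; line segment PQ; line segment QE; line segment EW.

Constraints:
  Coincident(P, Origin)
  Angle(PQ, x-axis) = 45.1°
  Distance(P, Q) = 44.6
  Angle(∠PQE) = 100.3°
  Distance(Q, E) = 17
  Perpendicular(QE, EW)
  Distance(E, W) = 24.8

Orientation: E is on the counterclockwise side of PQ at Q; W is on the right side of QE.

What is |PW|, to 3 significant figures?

73.1

∠PQE = 100.3°, so QE runs at 45.1° + (180° − 100.3°) = 125° from the x-axis; with |QE| = 17.0, E = Q + 17.0·(cos 125°, sin 125°) = (21.8, 45.6). QE ⟂ EW; with |EW| = 24.8 on the right of QE, W = E + 24.8·(0.821, 0.571) = (42.1, 59.7). Then |PW| = |W − P| = 73.1.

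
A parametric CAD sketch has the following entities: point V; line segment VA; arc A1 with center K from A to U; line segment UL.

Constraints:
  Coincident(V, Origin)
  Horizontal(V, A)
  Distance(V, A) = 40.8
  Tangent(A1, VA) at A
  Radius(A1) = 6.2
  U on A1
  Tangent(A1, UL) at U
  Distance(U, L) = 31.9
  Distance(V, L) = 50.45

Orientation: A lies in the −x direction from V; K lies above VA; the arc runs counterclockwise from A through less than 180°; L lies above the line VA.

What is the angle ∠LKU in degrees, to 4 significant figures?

79.00°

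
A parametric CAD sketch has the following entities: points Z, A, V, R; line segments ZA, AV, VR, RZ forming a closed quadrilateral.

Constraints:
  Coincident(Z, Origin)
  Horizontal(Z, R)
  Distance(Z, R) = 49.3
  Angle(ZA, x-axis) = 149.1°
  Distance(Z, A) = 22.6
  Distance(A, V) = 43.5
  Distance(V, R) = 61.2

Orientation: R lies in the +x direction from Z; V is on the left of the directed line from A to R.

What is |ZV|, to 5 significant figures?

46.013

Checks: |AV| = 43.50 ✓; |VR| = 61.20 ✓.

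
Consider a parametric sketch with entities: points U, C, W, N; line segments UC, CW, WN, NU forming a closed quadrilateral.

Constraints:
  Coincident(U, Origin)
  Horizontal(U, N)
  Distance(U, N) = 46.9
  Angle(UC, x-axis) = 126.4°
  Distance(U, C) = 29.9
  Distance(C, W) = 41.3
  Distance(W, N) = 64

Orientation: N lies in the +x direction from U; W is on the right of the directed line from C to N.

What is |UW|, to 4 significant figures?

22.61

U is at the origin; UN is horizontal with |UN| = 46.9 and N in +x, so N = (46.9, 0). UC runs at 126.4° with |UC| = 29.9, so C = (-17.74, 24.07). W is determined by |CW| = 41.3 and |WN| = 64.0 together: it lies at the intersection of circle(C, 41.3) and circle(N, 64.0). With |CN| = 68.98, the foot of the radical line on CN is 17.16 from C and the perpendicular offset is √(41.3² − 17.16²) = 37.57. Taking the right-of-CN solution: W = (-14.77, -17.13).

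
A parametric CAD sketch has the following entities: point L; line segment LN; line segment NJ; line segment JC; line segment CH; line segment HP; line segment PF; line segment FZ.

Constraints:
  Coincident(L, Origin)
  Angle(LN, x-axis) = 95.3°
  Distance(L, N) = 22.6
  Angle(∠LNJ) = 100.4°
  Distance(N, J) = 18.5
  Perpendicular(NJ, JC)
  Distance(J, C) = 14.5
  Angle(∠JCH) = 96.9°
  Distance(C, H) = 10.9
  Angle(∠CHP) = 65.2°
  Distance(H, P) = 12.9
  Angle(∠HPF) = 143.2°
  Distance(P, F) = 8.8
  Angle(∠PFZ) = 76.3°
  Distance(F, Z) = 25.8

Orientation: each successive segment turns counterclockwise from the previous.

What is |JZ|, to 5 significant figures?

24.493

L is at the origin; LN runs at 95.3° with length 22.6, so N = (-2.0876, 22.503). ∠LNJ = 100.4° gives NJ at 174.90° from the x-axis; with |NJ| = 18.5, J = (-20.514, 24.148). NJ is perpendicular to JC, so JC runs at -95.100°; with |JC| = 14.5, C = (-21.803, 9.7053). ∠JCH = 96.9° gives CH at -12.000° from the x-axis; with |CH| = 10.9, H = (-11.141, 7.4391). ∠CHP = 65.2° gives HP at 102.80° from the x-axis; with |HP| = 12.9, P = (-13.999, 20.019). ∠HPF = 143.2° gives PF at 139.60° from the x-axis; with |PF| = 8.8, F = (-20.701, 25.722). ∠PFZ = 76.3° gives FZ at -116.70° from the x-axis; with |FZ| = 25.8, Z = (-32.293, 2.6730). Then |JZ| = |Z − J| = 24.493.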